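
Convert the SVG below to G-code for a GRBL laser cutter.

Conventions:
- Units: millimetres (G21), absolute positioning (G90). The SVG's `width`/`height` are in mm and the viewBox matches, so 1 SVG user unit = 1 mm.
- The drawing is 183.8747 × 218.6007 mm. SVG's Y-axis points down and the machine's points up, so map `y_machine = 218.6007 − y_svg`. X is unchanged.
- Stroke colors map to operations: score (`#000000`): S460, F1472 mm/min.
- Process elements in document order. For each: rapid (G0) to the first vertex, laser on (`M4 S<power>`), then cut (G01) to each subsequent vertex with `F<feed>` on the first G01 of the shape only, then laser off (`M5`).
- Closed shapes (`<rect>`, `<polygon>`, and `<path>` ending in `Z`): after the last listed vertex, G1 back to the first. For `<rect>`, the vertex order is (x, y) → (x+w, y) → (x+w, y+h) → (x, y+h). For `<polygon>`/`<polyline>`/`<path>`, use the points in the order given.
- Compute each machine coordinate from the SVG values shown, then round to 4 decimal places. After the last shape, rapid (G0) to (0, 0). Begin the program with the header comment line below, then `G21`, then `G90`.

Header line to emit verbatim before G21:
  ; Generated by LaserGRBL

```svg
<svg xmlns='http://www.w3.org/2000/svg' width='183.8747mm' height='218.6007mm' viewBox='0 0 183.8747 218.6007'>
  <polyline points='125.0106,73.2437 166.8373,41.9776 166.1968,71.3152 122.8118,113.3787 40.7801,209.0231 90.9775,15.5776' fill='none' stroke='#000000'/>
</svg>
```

Since the viewBox matches the mm dimensions, user units are millimetres directly. The only transform is the Y-flip y_m = 218.6007 − y_svg.

Shape 1 is a open polyline drawn with `<polyline>`. Its stroke #000000 means score at S460, F1472. After flipping Y the toolpath is (125.0106,145.3570) → (166.8373,176.6231) → (166.1968,147.2855) → (122.8118,105.2220) → (40.7801,9.5776) → (90.9775,203.0231).

; Generated by LaserGRBL
G21
G90
G0 X125.0106 Y145.3570
M4 S460
G01 X166.8373 Y176.6231 F1472
G01 X166.1968 Y147.2855
G01 X122.8118 Y105.2220
G01 X40.7801 Y9.5776
G01 X90.9775 Y203.0231
M5
G0 X0.0000 Y0.0000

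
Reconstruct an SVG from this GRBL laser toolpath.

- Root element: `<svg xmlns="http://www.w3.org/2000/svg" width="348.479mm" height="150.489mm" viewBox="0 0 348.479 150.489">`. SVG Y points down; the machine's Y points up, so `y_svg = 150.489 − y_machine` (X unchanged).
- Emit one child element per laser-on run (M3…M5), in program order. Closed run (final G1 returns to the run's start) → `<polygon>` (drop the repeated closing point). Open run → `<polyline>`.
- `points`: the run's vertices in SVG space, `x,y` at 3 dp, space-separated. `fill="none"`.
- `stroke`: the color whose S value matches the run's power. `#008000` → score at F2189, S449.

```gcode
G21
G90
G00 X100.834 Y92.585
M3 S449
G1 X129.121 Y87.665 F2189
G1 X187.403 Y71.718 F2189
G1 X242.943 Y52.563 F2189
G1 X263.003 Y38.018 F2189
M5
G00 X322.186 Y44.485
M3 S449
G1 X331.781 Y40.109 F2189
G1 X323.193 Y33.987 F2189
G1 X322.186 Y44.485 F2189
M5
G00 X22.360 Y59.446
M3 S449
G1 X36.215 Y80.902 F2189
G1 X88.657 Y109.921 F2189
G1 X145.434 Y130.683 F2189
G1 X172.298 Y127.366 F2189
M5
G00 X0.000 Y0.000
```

Each laser-on run becomes one SVG element. Flip Y back into SVG space with y_svg = 150.489 − y_machine. Every run uses S449, so all elements get stroke `#008000` (score).

Run 1: The run is open, so emit a `<polyline>` with points (Y-flipped): 100.834,57.904 129.121,62.824 187.403,78.771 242.943,97.926 263.003,112.471.

Run 2: The run returns to its start, so emit a `<polygon>` with points (Y-flipped): 322.186,106.004 331.781,110.380 323.193,116.502.

Run 3: The run is open, so emit a `<polyline>` with points (Y-flipped): 22.360,91.043 36.215,69.587 88.657,40.568 145.434,19.806 172.298,23.123.

<svg xmlns="http://www.w3.org/2000/svg" width="348.479mm" height="150.489mm" viewBox="0 0 348.479 150.489">
  <polyline points="100.834,57.904 129.121,62.824 187.403,78.771 242.943,97.926 263.003,112.471" fill="none" stroke="#008000"/>
  <polygon points="322.186,106.004 331.781,110.380 323.193,116.502" fill="none" stroke="#008000"/>
  <polyline points="22.360,91.043 36.215,69.587 88.657,40.568 145.434,19.806 172.298,23.123" fill="none" stroke="#008000"/>
</svg>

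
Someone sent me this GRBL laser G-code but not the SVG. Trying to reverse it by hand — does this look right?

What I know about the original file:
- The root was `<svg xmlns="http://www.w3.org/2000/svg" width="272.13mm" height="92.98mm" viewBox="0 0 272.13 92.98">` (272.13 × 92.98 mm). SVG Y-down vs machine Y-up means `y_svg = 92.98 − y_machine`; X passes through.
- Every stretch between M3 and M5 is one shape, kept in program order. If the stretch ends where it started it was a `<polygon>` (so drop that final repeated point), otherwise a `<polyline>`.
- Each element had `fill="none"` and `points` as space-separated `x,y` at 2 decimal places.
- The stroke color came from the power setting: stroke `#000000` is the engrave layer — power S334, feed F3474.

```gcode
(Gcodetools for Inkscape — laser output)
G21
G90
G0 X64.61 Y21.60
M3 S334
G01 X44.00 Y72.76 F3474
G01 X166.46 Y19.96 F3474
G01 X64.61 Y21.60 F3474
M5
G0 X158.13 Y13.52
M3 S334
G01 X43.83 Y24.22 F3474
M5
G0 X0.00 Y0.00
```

Machine Y-up, SVG Y-down with viewBox height 92.98, so y_svg = 92.98 − y_machine; X carries over. Every run uses S334, so all elements get stroke `#000000` (engrave).

Run 1: The run returns to its start, so emit a `<polygon>` with points (Y-flipped): 64.61,71.38 44.00,20.22 166.46,73.02.

Run 2: The run is open, so emit a `<polyline>` with points (Y-flipped): 158.13,79.46 43.83,68.76.

<svg xmlns="http://www.w3.org/2000/svg" width="272.13mm" height="92.98mm" viewBox="0 0 272.13 92.98">
  <polygon points="64.61,71.38 44.00,20.22 166.46,73.02" fill="none" stroke="#000000"/>
  <polyline points="158.13,79.46 43.83,68.76" fill="none" stroke="#000000"/>
</svg>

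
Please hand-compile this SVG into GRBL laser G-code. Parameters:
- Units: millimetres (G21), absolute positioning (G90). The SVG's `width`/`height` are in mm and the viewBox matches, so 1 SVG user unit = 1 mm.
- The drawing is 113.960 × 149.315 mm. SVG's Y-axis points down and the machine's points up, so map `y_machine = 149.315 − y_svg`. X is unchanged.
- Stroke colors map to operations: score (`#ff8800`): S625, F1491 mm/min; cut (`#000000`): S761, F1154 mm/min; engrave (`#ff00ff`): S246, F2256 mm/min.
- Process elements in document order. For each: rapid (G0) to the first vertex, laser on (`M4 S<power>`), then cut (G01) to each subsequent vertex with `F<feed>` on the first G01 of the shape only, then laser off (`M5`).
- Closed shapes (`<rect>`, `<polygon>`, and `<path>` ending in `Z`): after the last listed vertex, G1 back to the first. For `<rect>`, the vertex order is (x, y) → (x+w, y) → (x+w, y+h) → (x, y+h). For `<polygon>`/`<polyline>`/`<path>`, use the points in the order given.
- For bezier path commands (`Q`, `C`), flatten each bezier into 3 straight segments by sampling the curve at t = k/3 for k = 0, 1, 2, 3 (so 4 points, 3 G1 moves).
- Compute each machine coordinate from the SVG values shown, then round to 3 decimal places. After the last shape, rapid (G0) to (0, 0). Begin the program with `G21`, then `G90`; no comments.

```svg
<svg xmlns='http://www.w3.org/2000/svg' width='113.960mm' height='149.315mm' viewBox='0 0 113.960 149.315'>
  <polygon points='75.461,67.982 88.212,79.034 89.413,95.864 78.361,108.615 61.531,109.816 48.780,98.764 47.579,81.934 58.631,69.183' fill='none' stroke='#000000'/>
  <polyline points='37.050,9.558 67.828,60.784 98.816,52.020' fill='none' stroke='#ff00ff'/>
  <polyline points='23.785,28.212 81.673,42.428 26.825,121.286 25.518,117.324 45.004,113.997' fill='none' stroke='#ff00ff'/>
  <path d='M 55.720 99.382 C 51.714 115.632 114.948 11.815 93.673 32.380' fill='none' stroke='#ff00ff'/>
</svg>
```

viewBox `0 0 113.960 149.315` with mm width/height → 1 unit = 1 mm. Flip: y_m = 149.315 − y_svg.

**Shape 1** — `<polygon>` regular polygon, stroke `#000000` → cut (S761, F1154). Machine vertices: (75.461,81.333) → (88.212,70.281) → (89.413,53.451) → (78.361,40.700) → (61.531,39.499) → (48.780,50.551) → (47.579,67.381) → (58.631,80.132) → (75.461,81.333). Closed: final G1 returns to the first vertex.

**Shape 2** — `<polyline>` open polyline, stroke `#ff00ff` → engrave (S246, F2256). Machine vertices: (37.050,139.757) → (67.828,88.531) → (98.816,97.295). Open path.

**Shape 3** — `<polyline>` open polyline, stroke `#ff00ff` → engrave (S246, F2256). Machine vertices: (23.785,121.103) → (81.673,106.887) → (26.825,28.029) → (25.518,31.991) → (45.004,35.318). Open path.

**Shape 4** — `<path>` cubic bezier, stroke `#ff00ff` → engrave (S246, F2256). Control points (SVG): P0=(55.720,99.382), P1=(51.714,115.632), P2=(114.948,11.815), P3=(93.673,32.380); sampled at t=k/3. Machine vertices: (55.720,49.933) → (68.507,64.652) → (92.399,105.093) → (93.673,116.935). Open path.

G21
G90
G0 X75.461 Y81.333
M4 S761
G01 X88.212 Y70.281 F1154
G01 X89.413 Y53.451
G01 X78.361 Y40.700
G01 X61.531 Y39.499
G01 X48.780 Y50.551
G01 X47.579 Y67.381
G01 X58.631 Y80.132
G01 X75.461 Y81.333
M5
G0 X37.050 Y139.757
M4 S246
G01 X67.828 Y88.531 F2256
G01 X98.816 Y97.295
M5
G0 X23.785 Y121.103
M4 S246
G01 X81.673 Y106.887 F2256
G01 X26.825 Y28.029
G01 X25.518 Y31.991
G01 X45.004 Y35.318
M5
G0 X55.720 Y49.933
M4 S246
G01 X68.507 Y64.652 F2256
G01 X92.399 Y105.093
G01 X93.673 Y116.935
M5
G0 X0.000 Y0.000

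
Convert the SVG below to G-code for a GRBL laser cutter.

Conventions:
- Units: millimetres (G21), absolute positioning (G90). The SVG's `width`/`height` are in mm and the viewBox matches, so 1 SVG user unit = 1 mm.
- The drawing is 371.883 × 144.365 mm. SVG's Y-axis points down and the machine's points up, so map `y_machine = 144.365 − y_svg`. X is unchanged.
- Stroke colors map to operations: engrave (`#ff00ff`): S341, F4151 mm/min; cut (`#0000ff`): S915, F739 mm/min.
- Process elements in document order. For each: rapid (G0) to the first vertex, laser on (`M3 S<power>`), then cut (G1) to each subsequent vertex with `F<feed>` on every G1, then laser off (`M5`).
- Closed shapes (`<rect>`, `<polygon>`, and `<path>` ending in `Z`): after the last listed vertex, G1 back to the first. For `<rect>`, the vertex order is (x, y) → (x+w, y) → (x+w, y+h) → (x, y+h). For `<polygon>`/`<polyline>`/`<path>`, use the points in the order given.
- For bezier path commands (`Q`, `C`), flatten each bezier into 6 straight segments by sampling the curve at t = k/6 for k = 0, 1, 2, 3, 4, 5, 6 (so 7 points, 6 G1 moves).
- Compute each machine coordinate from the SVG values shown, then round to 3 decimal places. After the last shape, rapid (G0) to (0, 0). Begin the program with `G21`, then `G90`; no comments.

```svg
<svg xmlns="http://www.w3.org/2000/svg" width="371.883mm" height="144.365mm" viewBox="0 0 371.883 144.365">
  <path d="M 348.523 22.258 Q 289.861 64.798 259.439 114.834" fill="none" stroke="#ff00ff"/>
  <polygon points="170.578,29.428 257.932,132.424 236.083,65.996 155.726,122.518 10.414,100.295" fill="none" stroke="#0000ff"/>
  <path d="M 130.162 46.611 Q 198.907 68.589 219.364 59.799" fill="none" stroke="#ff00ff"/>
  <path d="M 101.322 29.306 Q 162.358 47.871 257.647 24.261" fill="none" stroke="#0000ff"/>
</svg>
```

G21
G90
G0 X348.523 Y122.107
M3 S341
G1 X329.753 Y107.719 F4151
G1 X312.553 Y92.914 F4151
G1 X296.921 Y77.693 F4151
G1 X282.858 Y62.055 F4151
G1 X270.364 Y46.001 F4151
G1 X259.439 Y29.531 F4151
M5
G0 X170.578 Y114.937
M3 S915
G1 X257.932 Y11.941 F739
G1 X236.083 Y78.369 F739
G1 X155.726 Y21.847 F739
G1 X10.414 Y44.070 F739
G1 X170.578 Y114.937 F739
M5
G0 X130.162 Y97.754
M3 S341
G1 X151.736 Y91.283 F4151
G1 X170.627 Y86.521 F4151
G1 X186.835 Y83.468 F4151
G1 X200.361 Y82.125 F4151
G1 X211.204 Y82.491 F4151
G1 X219.364 Y84.566 F4151
M5
G0 X101.322 Y115.059
M3 S915
G1 X122.619 Y110.042 F739
G1 X145.819 Y107.368 F739
G1 X170.921 Y107.038 F739
G1 X197.927 Y109.050 F739
G1 X226.835 Y113.406 F739
G1 X257.647 Y120.104 F739
M5
G0 X0.000 Y0.000

viewBox `0 0 371.883 144.365` with mm width/height → 1 unit = 1 mm. Flip: y_m = 144.365 − y_svg.

**Shape 1** — `<path>` quadratic bezier, stroke `#ff00ff` → engrave (S341, F4151). Control points (SVG): P0=(348.523,22.258), P1=(289.861,64.798), P2=(259.439,114.834); sampled at t=k/6. Machine vertices: (348.523,122.107) → (329.753,107.719) → (312.553,92.914) → (296.921,77.693) → (282.858,62.055) → (270.364,46.001) → (259.439,29.531). Open path.

**Shape 2** — `<polygon>` closed polygon, stroke `#0000ff` → cut (S915, F739). Machine vertices: (170.578,114.937) → (257.932,11.941) → (236.083,78.369) → (155.726,21.847) → (10.414,44.070) → (170.578,114.937). Closed: final G1 returns to the first vertex.

**Shape 3** — `<path>` quadratic bezier, stroke `#ff00ff` → engrave (S341, F4151). Control points (SVG): P0=(130.162,46.611), P1=(198.907,68.589), P2=(219.364,59.799); sampled at t=k/6. Machine vertices: (130.162,97.754) → (151.736,91.283) → (170.627,86.521) → (186.835,83.468) → (200.361,82.125) → (211.204,82.491) → (219.364,84.566). Open path.

**Shape 4** — `<path>` quadratic bezier, stroke `#0000ff` → cut (S915, F739). Control points (SVG): P0=(101.322,29.306), P1=(162.358,47.871), P2=(257.647,24.261); sampled at t=k/6. Machine vertices: (101.322,115.059) → (122.619,110.042) → (145.819,107.368) → (170.921,107.038) → (197.927,109.050) → (226.835,113.406) → (257.647,120.104). Open path.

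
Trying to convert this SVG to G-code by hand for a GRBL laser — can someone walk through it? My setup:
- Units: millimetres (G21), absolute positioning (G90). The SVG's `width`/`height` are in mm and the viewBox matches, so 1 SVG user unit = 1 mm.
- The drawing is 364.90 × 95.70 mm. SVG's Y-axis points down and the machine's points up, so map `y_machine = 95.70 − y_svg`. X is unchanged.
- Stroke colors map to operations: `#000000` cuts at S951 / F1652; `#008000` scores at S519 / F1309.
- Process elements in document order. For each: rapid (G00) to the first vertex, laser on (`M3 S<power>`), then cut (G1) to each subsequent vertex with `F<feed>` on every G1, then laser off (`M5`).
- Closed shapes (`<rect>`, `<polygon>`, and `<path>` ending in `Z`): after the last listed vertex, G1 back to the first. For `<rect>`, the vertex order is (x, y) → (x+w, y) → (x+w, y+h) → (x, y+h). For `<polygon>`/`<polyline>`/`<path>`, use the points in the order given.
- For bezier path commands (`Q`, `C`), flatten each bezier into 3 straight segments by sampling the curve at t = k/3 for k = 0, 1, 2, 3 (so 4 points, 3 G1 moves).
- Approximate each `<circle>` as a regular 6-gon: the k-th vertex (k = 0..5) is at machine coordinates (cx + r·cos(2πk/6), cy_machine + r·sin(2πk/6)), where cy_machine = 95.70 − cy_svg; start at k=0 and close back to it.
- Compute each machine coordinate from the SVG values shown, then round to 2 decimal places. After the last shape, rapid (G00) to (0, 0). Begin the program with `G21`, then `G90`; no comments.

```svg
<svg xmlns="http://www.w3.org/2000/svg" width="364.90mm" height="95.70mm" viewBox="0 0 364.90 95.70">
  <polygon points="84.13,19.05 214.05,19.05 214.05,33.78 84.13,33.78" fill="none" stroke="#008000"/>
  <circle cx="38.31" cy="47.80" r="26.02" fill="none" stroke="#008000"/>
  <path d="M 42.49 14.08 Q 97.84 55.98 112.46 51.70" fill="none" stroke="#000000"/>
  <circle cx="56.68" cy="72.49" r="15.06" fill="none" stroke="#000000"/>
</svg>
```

Since the viewBox matches the mm dimensions, user units are millimetres directly. The only transform is the Y-flip y_m = 95.70 − y_svg.

Shape 1 is a rectangle drawn with `<polygon>`. Its stroke #008000 means score at S519, F1309. After flipping Y the toolpath is (84.13,76.65) → (214.05,76.65) → (214.05,61.92) → (84.13,61.92) → (84.13,76.65), returning to the start.

Shape 2 is a circle drawn with `<circle>`. Its stroke #008000 means score at S519, F1309. After flipping Y the toolpath is (64.33,47.90) → (51.32,70.43) → (25.30,70.43) → (12.29,47.90) → (25.30,25.37) → (51.32,25.37) → (64.33,47.90), returning to the start.

Shape 3 is a quadratic bezier drawn with `<path>`. Its stroke #000000 means cut at S951, F1652. After flipping Y the toolpath is (42.49,81.62) → (74.86,58.82) → (98.19,46.28) → (112.46,44.00).

Shape 4 is a circle drawn with `<circle>`. Its stroke #000000 means cut at S951, F1652. After flipping Y the toolpath is (71.74,23.21) → (64.21,36.25) → (49.15,36.25) → (41.62,23.21) → (49.15,10.17) → (64.21,10.17) → (71.74,23.21), returning to the start.

G21
G90
G00 X84.13 Y76.65
M3 S519
G1 X214.05 Y76.65 F1309
G1 X214.05 Y61.92 F1309
G1 X84.13 Y61.92 F1309
G1 X84.13 Y76.65 F1309
M5
G00 X64.33 Y47.90
M3 S519
G1 X51.32 Y70.43 F1309
G1 X25.30 Y70.43 F1309
G1 X12.29 Y47.90 F1309
G1 X25.30 Y25.37 F1309
G1 X51.32 Y25.37 F1309
G1 X64.33 Y47.90 F1309
M5
G00 X42.49 Y81.62
M3 S951
G1 X74.86 Y58.82 F1652
G1 X98.19 Y46.28 F1652
G1 X112.46 Y44.00 F1652
M5
G00 X71.74 Y23.21
M3 S951
G1 X64.21 Y36.25 F1652
G1 X49.15 Y36.25 F1652
G1 X41.62 Y23.21 F1652
G1 X49.15 Y10.17 F1652
G1 X64.21 Y10.17 F1652
G1 X71.74 Y23.21 F1652
M5
G00 X0.00 Y0.00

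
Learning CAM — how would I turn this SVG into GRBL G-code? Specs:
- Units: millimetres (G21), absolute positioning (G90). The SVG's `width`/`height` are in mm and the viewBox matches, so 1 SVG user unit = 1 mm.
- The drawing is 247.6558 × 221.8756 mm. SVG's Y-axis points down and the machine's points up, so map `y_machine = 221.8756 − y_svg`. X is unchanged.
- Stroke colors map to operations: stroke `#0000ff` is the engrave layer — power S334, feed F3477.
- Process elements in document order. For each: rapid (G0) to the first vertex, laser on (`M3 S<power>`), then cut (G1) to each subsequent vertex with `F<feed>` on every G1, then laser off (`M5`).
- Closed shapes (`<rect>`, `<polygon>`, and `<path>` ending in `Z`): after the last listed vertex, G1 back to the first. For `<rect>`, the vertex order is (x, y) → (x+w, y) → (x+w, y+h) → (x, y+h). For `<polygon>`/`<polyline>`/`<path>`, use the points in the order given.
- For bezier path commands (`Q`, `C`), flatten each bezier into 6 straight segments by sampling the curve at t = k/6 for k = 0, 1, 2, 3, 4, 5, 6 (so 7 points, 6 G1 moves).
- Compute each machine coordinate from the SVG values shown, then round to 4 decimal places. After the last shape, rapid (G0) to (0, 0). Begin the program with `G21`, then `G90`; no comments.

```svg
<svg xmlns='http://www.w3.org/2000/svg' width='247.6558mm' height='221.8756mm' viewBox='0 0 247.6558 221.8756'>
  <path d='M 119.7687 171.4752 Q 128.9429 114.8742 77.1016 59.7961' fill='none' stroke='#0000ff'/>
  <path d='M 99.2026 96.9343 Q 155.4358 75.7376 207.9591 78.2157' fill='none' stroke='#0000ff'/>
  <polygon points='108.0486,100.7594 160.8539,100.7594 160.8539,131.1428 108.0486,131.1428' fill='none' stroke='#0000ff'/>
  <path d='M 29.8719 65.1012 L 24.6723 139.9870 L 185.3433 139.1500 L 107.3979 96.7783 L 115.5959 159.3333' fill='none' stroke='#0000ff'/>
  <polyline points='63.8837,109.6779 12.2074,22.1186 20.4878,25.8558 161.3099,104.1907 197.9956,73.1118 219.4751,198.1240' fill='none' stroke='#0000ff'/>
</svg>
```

G21
G90
G0 X119.7687 Y50.4004
M3 S334
G1 X121.1319 Y69.2251 F3477
G1 X119.1053 Y87.9652 F3477
G1 X113.6890 Y106.6207 F3477
G1 X104.8830 Y125.1916 F3477
G1 X92.6872 Y143.6778 F3477
G1 X77.1016 Y162.0795 F3477
M5
G0 X99.2026 Y124.9413
M3 S334
G1 X117.8439 Y131.3492 F3477
G1 X136.2792 Y136.4419 F3477
G1 X154.5083 Y140.2193 F3477
G1 X172.5314 Y142.6814 F3477
G1 X190.3483 Y143.8283 F3477
G1 X207.9591 Y143.6599 F3477
M5
G0 X108.0486 Y121.1162
M3 S334
G1 X160.8539 Y121.1162 F3477
G1 X160.8539 Y90.7328 F3477
G1 X108.0486 Y90.7328 F3477
G1 X108.0486 Y121.1162 F3477
M5
G0 X29.8719 Y156.7744
M3 S334
G1 X24.6723 Y81.8886 F3477
G1 X185.3433 Y82.7256 F3477
G1 X107.3979 Y125.0973 F3477
G1 X115.5959 Y62.5423 F3477
M5
G0 X63.8837 Y112.1977
M3 S334
G1 X12.2074 Y199.7570 F3477
G1 X20.4878 Y196.0198 F3477
G1 X161.3099 Y117.6849 F3477
G1 X197.9956 Y148.7638 F3477
G1 X219.4751 Y23.7516 F3477
M5
G0 X0.0000 Y0.0000

viewBox `0 0 247.6558 221.8756` with mm width/height → 1 unit = 1 mm. Flip: y_m = 221.8756 − y_svg.

**Shape 1** — `<path>` quadratic bezier, stroke `#0000ff` → engrave (S334, F3477). Control points (SVG): P0=(119.7687,171.4752), P1=(128.9429,114.8742), P2=(77.1016,59.7961); sampled at t=k/6. Machine vertices: (119.7687,50.4004) → (121.1319,69.2251) → (119.1053,87.9652) → (113.6890,106.6207) → (104.8830,125.1916) → (92.6872,143.6778) → (77.1016,162.0795). Open path.

**Shape 2** — `<path>` quadratic bezier, stroke `#0000ff` → engrave (S334, F3477). Control points (SVG): P0=(99.2026,96.9343), P1=(155.4358,75.7376), P2=(207.9591,78.2157); sampled at t=k/6. Machine vertices: (99.2026,124.9413) → (117.8439,131.3492) → (136.2792,136.4419) → (154.5083,140.2193) → (172.5314,142.6814) → (190.3483,143.8283) → (207.9591,143.6599). Open path.

**Shape 3** — `<polygon>` rectangle, stroke `#0000ff` → engrave (S334, F3477). Machine vertices: (108.0486,121.1162) → (160.8539,121.1162) → (160.8539,90.7328) → (108.0486,90.7328) → (108.0486,121.1162). Closed: final G1 returns to the first vertex.

**Shape 4** — `<path>` open polyline, stroke `#0000ff` → engrave (S334, F3477). Machine vertices: (29.8719,156.7744) → (24.6723,81.8886) → (185.3433,82.7256) → (107.3979,125.0973) → (115.5959,62.5423). Open path.

**Shape 5** — `<polyline>` open polyline, stroke `#0000ff` → engrave (S334, F3477). Machine vertices: (63.8837,112.1977) → (12.2074,199.7570) → (20.4878,196.0198) → (161.3099,117.6849) → (197.9956,148.7638) → (219.4751,23.7516). Open path.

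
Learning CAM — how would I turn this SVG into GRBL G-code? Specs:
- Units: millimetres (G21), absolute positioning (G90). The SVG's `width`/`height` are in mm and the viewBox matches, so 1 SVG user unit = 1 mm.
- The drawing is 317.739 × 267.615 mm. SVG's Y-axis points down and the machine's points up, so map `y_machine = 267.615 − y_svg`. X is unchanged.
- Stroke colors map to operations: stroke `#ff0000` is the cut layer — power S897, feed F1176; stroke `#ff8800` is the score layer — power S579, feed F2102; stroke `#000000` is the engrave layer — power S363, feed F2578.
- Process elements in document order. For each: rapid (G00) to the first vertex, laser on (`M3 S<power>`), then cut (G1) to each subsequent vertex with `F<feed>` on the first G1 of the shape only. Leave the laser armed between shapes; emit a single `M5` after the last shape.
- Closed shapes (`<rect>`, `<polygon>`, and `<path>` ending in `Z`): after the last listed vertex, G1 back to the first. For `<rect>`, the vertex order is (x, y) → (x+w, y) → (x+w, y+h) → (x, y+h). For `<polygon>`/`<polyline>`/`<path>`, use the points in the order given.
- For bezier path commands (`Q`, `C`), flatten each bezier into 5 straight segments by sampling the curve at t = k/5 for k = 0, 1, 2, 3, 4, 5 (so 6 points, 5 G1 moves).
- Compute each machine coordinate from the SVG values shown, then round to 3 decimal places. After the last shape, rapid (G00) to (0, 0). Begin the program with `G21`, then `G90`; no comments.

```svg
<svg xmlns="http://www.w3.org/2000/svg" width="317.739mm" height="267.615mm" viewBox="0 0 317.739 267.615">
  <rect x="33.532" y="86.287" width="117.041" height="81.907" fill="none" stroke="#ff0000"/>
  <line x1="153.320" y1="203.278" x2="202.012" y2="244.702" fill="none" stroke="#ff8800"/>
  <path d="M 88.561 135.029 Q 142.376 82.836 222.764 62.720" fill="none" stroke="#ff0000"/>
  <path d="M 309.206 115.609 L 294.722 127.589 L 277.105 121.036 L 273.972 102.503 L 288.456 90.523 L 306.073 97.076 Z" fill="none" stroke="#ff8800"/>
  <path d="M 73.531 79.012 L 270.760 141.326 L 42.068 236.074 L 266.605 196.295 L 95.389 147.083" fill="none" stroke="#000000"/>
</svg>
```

1 u = 1 mm; y_m = 267.615 − y.

[1] `<rect>` rectangle, #ff0000→cut S897 F1176: (33.532,181.328) → (150.573,181.328) → (150.573,99.421) → (33.532,99.421) → (33.532,181.328) (closed)

[2] `<line>` line segment, #ff8800→score S579 F2102: (153.320,64.337) → (202.012,22.913)

[3] `<path>` quadratic bezier, #ff0000→cut S897 F1176: (88.561,132.586) → (111.150,152.180) → (135.865,169.208) → (162.705,183.670) → (191.672,195.566) → (222.764,204.895)

[4] `<path>` regular polygon, #ff8800→score S579 F2102: (309.206,152.006) → (294.722,140.026) → (277.105,146.579) → (273.972,165.112) → (288.456,177.092) → (306.073,170.539) → (309.206,152.006) (closed)

[5] `<path>` open polyline, #000000→engrave S363 F2578: (73.531,188.603) → (270.760,126.289) → (42.068,31.541) → (266.605,71.320) → (95.389,120.532)

G21
G90
G00 X33.532 Y181.328
M3 S897
G1 X150.573 Y181.328 F1176
G1 X150.573 Y99.421
G1 X33.532 Y99.421
G1 X33.532 Y181.328
G00 X153.320 Y64.337
M3 S579
G1 X202.012 Y22.913 F2102
G00 X88.561 Y132.586
M3 S897
G1 X111.150 Y152.180 F1176
G1 X135.865 Y169.208
G1 X162.705 Y183.670
G1 X191.672 Y195.566
G1 X222.764 Y204.895
G00 X309.206 Y152.006
M3 S579
G1 X294.722 Y140.026 F2102
G1 X277.105 Y146.579
G1 X273.972 Y165.112
G1 X288.456 Y177.092
G1 X306.073 Y170.539
G1 X309.206 Y152.006
G00 X73.531 Y188.603
M3 S363
G1 X270.760 Y126.289 F2578
G1 X42.068 Y31.541
G1 X266.605 Y71.320
G1 X95.389 Y120.532
M5
G00 X0.000 Y0.000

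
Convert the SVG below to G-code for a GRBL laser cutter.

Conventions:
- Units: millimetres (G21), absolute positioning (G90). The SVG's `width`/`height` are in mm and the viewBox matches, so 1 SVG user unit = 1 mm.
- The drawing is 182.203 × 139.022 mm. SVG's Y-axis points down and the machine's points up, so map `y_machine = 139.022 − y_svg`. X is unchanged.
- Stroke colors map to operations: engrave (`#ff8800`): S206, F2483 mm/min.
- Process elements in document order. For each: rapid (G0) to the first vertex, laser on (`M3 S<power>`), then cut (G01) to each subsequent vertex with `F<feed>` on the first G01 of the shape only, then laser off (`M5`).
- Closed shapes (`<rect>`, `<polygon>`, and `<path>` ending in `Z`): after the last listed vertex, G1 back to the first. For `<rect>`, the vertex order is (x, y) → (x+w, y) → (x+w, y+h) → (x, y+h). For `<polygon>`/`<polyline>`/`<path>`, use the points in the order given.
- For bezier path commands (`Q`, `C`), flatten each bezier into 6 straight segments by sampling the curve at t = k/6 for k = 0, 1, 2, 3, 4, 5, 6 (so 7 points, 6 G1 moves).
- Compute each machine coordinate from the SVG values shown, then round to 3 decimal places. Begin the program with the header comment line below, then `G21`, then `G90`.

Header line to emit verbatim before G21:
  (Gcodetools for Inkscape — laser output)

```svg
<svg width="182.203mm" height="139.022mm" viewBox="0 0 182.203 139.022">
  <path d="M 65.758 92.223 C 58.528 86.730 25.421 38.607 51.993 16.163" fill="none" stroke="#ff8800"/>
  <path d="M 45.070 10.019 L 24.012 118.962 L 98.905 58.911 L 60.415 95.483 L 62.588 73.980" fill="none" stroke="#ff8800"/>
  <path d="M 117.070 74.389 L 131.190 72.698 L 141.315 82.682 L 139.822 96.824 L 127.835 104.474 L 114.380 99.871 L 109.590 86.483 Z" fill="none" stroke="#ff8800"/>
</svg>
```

1 u = 1 mm; y_m = 139.022 − y.

[1] `<path>` cubic bezier, #ff8800→engrave S206 F2483: (65.758,46.799) → (60.383,52.782) → (53.071,63.972) → (46.200,78.472) → (42.145,94.385) → (43.284,109.813) → (51.993,122.859)

[2] `<path>` open polyline, #ff8800→engrave S206 F2483: (45.070,129.003) → (24.012,20.060) → (98.905,80.111) → (60.415,43.539) → (62.588,65.042)

[3] `<path>` regular polygon, #ff8800→engrave S206 F2483: (117.070,64.633) → (131.190,66.324) → (141.315,56.340) → (139.822,42.198) → (127.835,34.548) → (114.380,39.151) → (109.590,52.539) → (117.070,64.633) (closed)

(Gcodetools for Inkscape — laser output)
G21
G90
G0 X65.758 Y46.799
M3 S206
G01 X60.383 Y52.782 F2483
G01 X53.071 Y63.972
G01 X46.200 Y78.472
G01 X42.145 Y94.385
G01 X43.284 Y109.813
G01 X51.993 Y122.859
M5
G0 X45.070 Y129.003
M3 S206
G01 X24.012 Y20.060 F2483
G01 X98.905 Y80.111
G01 X60.415 Y43.539
G01 X62.588 Y65.042
M5
G0 X117.070 Y64.633
M3 S206
G01 X131.190 Y66.324 F2483
G01 X141.315 Y56.340
G01 X139.822 Y42.198
G01 X127.835 Y34.548
G01 X114.380 Y39.151
G01 X109.590 Y52.539
G01 X117.070 Y64.633
M5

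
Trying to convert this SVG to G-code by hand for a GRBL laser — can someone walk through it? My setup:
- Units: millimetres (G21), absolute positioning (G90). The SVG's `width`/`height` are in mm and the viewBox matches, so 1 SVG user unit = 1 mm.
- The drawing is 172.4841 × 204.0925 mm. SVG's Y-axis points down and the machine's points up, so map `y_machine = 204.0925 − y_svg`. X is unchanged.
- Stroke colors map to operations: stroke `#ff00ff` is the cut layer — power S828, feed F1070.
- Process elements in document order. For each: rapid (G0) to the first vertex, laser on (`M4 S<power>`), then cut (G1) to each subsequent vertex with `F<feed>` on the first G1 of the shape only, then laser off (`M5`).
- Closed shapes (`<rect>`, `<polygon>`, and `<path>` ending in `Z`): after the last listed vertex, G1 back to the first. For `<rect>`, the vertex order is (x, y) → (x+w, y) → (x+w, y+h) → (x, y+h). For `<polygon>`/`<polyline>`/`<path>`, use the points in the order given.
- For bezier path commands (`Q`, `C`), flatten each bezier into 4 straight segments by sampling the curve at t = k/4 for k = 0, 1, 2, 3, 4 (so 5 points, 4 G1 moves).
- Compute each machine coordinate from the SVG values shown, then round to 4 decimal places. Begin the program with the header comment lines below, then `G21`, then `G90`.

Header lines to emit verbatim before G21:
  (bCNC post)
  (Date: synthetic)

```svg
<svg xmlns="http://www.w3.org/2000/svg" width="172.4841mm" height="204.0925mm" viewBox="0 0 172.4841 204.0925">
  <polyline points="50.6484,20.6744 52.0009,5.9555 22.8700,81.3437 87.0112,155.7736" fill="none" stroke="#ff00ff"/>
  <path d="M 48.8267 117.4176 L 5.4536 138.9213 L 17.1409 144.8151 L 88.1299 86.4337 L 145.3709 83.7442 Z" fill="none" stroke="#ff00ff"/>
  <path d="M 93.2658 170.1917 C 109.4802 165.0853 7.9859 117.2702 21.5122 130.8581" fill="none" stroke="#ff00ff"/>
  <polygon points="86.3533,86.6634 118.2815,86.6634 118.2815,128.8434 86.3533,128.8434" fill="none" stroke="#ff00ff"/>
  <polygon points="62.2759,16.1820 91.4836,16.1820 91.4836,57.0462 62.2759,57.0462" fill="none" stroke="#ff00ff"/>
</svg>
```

(bCNC post)
(Date: synthetic)
G21
G90
G0 X50.6484 Y183.4181
M4 S828
G1 X52.0009 Y198.1370 F1070
G1 X22.8700 Y122.7488
G1 X87.0112 Y48.3189
M5
G0 X48.8267 Y86.6749
M4 S828
G1 X5.4536 Y65.1712 F1070
G1 X17.1409 Y59.2774
G1 X88.1299 Y117.6588
G1 X145.3709 Y120.3483
G1 X48.8267 Y86.6749
M5
G0 X93.2658 Y33.9008
M4 S828
G1 X86.9926 Y44.1117 F1070
G1 X58.3970 Y60.5780
G1 X29.2974 Y73.5390
G1 X21.5122 Y73.2344
M5
G0 X86.3533 Y117.4291
M4 S828
G1 X118.2815 Y117.4291 F1070
G1 X118.2815 Y75.2491
G1 X86.3533 Y75.2491
G1 X86.3533 Y117.4291
M5
G0 X62.2759 Y187.9105
M4 S828
G1 X91.4836 Y187.9105 F1070
G1 X91.4836 Y147.0463
G1 X62.2759 Y147.0463
G1 X62.2759 Y187.9105
M5

viewBox `0 0 172.4841 204.0925` with mm width/height → 1 unit = 1 mm. Flip: y_m = 204.0925 − y_svg.

**Shape 1** — `<polyline>` open polyline, stroke `#ff00ff` → cut (S828, F1070). Machine vertices: (50.6484,183.4181) → (52.0009,198.1370) → (22.8700,122.7488) → (87.0112,48.3189). Open path.

**Shape 2** — `<path>` closed polygon, stroke `#ff00ff` → cut (S828, F1070). Machine vertices: (48.8267,86.6749) → (5.4536,65.1712) → (17.1409,59.2774) → (88.1299,117.6588) → (145.3709,120.3483) → (48.8267,86.6749). Closed: final G1 returns to the first vertex.

**Shape 3** — `<path>` cubic bezier, stroke `#ff00ff` → cut (S828, F1070). Control points (SVG): P0=(93.2658,170.1917), P1=(109.4802,165.0853), P2=(7.9859,117.2702), P3=(21.5122,130.8581); sampled at t=k/4. Machine vertices: (93.2658,33.9008) → (86.9926,44.1117) → (58.3970,60.5780) → (29.2974,73.5390) → (21.5122,73.2344). Open path.

**Shape 4** — `<polygon>` rectangle, stroke `#ff00ff` → cut (S828, F1070). Machine vertices: (86.3533,117.4291) → (118.2815,117.4291) → (118.2815,75.2491) → (86.3533,75.2491) → (86.3533,117.4291). Closed: final G1 returns to the first vertex.

**Shape 5** — `<polygon>` rectangle, stroke `#ff00ff` → cut (S828, F1070). Machine vertices: (62.2759,187.9105) → (91.4836,187.9105) → (91.4836,147.0463) → (62.2759,147.0463) → (62.2759,187.9105). Closed: final G1 returns to the first vertex.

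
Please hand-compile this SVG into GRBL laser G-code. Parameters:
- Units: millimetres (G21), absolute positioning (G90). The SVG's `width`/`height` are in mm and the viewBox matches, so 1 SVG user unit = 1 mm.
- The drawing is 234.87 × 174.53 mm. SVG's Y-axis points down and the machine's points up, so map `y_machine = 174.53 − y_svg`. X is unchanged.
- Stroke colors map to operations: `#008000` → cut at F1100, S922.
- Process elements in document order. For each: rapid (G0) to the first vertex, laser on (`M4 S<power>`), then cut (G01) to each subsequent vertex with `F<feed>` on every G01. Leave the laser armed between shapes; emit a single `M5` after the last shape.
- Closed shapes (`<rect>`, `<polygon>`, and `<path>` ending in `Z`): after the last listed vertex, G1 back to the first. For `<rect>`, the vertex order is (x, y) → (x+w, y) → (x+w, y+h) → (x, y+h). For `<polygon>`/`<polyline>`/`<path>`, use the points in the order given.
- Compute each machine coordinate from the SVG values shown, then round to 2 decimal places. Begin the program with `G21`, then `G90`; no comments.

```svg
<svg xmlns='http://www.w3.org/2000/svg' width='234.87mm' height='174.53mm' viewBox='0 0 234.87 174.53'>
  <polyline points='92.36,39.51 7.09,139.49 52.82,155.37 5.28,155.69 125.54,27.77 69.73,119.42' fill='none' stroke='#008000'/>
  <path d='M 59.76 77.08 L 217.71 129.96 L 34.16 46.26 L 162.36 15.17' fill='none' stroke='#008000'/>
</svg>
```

1 u = 1 mm; y_m = 174.53 − y.

[1] `<polyline>` open polyline, #008000→cut S922 F1100: (92.36,135.02) → (7.09,35.04) → (52.82,19.16) → (5.28,18.84) → (125.54,146.76) → (69.73,55.11)

[2] `<path>` open polyline, #008000→cut S922 F1100: (59.76,97.45) → (217.71,44.57) → (34.16,128.27) → (162.36,159.36)

G21
G90
G0 X92.36 Y135.02
M4 S922
G01 X7.09 Y35.04 F1100
G01 X52.82 Y19.16 F1100
G01 X5.28 Y18.84 F1100
G01 X125.54 Y146.76 F1100
G01 X69.73 Y55.11 F1100
G0 X59.76 Y97.45
M4 S922
G01 X217.71 Y44.57 F1100
G01 X34.16 Y128.27 F1100
G01 X162.36 Y159.36 F1100
M5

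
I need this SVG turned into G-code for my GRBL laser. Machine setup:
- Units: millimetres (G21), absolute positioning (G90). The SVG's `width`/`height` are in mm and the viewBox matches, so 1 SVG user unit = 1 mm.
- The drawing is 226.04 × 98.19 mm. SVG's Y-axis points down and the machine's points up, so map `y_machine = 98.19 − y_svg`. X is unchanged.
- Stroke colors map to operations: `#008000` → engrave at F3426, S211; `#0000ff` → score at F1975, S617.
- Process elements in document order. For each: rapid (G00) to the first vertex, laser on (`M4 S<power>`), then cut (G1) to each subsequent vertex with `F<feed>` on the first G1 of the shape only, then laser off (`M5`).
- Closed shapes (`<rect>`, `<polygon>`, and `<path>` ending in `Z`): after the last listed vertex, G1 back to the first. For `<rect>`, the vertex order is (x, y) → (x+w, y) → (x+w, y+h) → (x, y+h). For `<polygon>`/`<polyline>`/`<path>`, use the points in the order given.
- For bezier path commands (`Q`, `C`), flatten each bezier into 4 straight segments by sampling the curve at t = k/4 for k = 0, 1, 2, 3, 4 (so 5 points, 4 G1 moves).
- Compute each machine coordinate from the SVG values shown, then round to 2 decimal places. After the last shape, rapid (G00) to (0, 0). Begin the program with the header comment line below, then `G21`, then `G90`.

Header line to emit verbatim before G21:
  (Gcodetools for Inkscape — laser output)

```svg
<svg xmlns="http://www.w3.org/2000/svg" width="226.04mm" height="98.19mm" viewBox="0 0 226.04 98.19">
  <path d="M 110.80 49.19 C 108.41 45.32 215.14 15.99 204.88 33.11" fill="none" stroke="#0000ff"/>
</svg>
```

Since the viewBox matches the mm dimensions, user units are millimetres directly. The only transform is the Y-flip y_m = 98.19 − y_svg.

Shape 1 is a cubic bezier drawn with `<path>`. Its stroke #0000ff means score at S617, F1975. After flipping Y the toolpath is (110.80,49.00) → (125.93,55.55) → (160.79,64.91) → (194.17,70.33) → (204.88,65.08).

(Gcodetools for Inkscape — laser output)
G21
G90
G00 X110.80 Y49.00
M4 S617
G1 X125.93 Y55.55 F1975
G1 X160.79 Y64.91
G1 X194.17 Y70.33
G1 X204.88 Y65.08
M5
G00 X0.00 Y0.00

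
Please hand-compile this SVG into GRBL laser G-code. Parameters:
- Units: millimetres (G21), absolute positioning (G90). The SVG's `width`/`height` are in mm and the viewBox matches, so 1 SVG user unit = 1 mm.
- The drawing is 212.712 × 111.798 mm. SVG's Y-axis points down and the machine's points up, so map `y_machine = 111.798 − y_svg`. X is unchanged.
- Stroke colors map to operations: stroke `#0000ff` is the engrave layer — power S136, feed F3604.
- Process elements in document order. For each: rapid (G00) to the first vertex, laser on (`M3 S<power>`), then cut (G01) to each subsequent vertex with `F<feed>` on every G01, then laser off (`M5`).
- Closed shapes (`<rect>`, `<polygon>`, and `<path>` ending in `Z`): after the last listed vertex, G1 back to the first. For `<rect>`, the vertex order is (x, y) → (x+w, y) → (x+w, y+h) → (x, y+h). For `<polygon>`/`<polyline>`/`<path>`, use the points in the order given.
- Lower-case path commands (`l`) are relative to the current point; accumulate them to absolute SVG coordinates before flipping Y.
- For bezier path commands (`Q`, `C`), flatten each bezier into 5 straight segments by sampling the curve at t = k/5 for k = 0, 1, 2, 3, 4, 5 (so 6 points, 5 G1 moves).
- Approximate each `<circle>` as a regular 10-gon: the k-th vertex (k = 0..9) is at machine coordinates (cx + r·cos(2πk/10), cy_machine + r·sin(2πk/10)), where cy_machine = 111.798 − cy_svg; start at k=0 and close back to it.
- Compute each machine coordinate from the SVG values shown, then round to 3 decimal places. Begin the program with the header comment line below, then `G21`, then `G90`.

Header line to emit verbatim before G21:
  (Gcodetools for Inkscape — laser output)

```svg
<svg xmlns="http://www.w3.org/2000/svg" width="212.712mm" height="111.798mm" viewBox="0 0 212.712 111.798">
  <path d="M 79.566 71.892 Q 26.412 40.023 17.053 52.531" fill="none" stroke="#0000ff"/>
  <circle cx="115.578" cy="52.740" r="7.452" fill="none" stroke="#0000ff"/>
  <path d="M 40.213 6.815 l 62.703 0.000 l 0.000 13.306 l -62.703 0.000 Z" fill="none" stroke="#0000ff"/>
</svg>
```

(Gcodetools for Inkscape — laser output)
G21
G90
G00 X79.566 Y39.906
M3 S136
G01 X60.056 Y50.879 F3604
G01 X44.050 Y58.301 F3604
G01 X31.547 Y62.173 F3604
G01 X22.548 Y62.495 F3604
G01 X17.053 Y59.267 F3604
M5
G00 X123.030 Y59.058
M3 S136
G01 X121.607 Y63.438 F3604
G01 X117.881 Y66.145 F3604
G01 X113.275 Y66.145 F3604
G01 X109.549 Y63.438 F3604
G01 X108.126 Y59.058 F3604
G01 X109.549 Y54.678 F3604
G01 X113.275 Y51.971 F3604
G01 X117.881 Y51.971 F3604
G01 X121.607 Y54.678 F3604
G01 X123.030 Y59.058 F3604
M5
G00 X40.213 Y104.983
M3 S136
G01 X102.916 Y104.983 F3604
G01 X102.916 Y91.677 F3604
G01 X40.213 Y91.677 F3604
G01 X40.213 Y104.983 F3604
M5

viewBox `0 0 212.712 111.798` with mm width/height → 1 unit = 1 mm. Flip: y_m = 111.798 − y_svg.

**Shape 1** — `<path>` quadratic bezier, stroke `#0000ff` → engrave (S136, F3604). Control points (SVG): P0=(79.566,71.892), P1=(26.412,40.023), P2=(17.053,52.531); sampled at t=k/5. Machine vertices: (79.566,39.906) → (60.056,50.879) → (44.050,58.301) → (31.547,62.173) → (22.548,62.495) → (17.053,59.267). Open path.

**Shape 2** — `<circle>` circle, stroke `#0000ff` → engrave (S136, F3604). Machine vertices: (123.030,59.058) → (121.607,63.438) → (117.881,66.145) → (113.275,66.145) → (109.549,63.438) → (108.126,59.058) → (109.549,54.678) → (113.275,51.971) → (117.881,51.971) → (121.607,54.678) → (123.030,59.058). Closed: final G1 returns to the first vertex.

**Shape 3** — `<path>` rectangle, stroke `#0000ff` → engrave (S136, F3604). Machine vertices: (40.213,104.983) → (102.916,104.983) → (102.916,91.677) → (40.213,91.677) → (40.213,104.983). Closed: final G1 returns to the first vertex.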